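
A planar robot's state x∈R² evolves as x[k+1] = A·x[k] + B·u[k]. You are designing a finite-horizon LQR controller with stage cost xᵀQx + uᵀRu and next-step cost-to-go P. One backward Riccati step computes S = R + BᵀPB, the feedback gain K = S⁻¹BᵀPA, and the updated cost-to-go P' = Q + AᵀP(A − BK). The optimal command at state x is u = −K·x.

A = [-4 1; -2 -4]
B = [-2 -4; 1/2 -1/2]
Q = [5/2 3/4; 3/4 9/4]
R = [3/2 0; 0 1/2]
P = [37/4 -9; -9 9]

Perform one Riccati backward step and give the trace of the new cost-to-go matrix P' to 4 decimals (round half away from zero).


BᵀP = [-23.0000 22.5000; -32.5000 31.5000]
S = R + BᵀPB = [3/2 0; 0 1/2] + [57.2500 80.7500; 80.7500 114.2500] = [58.7500 80.7500; 80.7500 114.7500]
BᵀPA = [47.0000 -113.0000; 67.0000 -158.5000]
K = S⁻¹·BᵀPA = [-0.0769 -0.7596; 0.6380 -0.8467]
A−BK = [-1.6018 -3.9061; -1.6425 -4.0436]
AᵀP(A−BK) = [0.8688 1.4321; 1.4321 5.2084]
P' = Q + AᵀP(A−BK) = [3.3688 2.1821; 2.1821 7.4584]
tr(P') = 10.8272

10.8272


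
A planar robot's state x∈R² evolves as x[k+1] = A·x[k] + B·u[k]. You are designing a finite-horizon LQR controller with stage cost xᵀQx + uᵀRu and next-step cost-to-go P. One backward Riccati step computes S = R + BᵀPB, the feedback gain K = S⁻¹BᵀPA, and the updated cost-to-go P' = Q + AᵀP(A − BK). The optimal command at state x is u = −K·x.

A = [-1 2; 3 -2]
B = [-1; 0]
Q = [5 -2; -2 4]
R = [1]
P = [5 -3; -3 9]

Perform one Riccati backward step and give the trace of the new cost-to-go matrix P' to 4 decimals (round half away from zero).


117.6667

BᵀP = [-5.0000 3.0000]
S = R + BᵀPB = [1] + [5.0000] = [6.0000]
BᵀPA = [14.0000 -16.0000]
K = S⁻¹·BᵀPA = [2.3333 -2.6667]
A−BK = [1.3333 -0.6667; 3.0000 -2.0000]
AᵀP(A−BK) = [71.3333 -50.6667; -50.6667 37.3333]
P' = Q + AᵀP(A−BK) = [76.3333 -52.6667; -52.6667 41.3333]
tr(P') = 117.6667


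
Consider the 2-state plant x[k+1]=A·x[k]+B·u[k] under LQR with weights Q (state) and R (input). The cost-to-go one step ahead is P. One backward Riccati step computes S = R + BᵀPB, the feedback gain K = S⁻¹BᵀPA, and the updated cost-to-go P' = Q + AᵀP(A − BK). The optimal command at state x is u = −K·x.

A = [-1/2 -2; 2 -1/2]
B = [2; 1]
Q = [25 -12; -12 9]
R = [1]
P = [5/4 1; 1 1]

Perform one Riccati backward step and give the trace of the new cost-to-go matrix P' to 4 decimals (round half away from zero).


35.3523

BᵀP = [3.5000 3.0000]
S = R + BᵀPB = [1] + [10.0000] = [11.0000]
BᵀPA = [4.2500 -8.5000]
K = S⁻¹·BᵀPA = [0.3864 -0.7727]
A−BK = [-1.2727 -0.4545; 1.6136 0.2727]
AᵀP(A−BK) = [0.6705 -0.2159; -0.2159 0.6818]
P' = Q + AᵀP(A−BK) = [25.6705 -12.2159; -12.2159 9.6818]
tr(P') = 35.3523


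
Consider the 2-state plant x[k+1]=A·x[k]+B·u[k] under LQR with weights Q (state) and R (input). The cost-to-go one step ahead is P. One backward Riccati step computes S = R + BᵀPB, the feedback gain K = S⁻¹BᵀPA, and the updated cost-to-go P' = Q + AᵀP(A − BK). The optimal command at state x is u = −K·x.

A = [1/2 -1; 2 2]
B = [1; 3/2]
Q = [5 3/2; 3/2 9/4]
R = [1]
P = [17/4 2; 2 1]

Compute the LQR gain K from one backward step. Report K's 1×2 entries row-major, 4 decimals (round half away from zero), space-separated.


0.7870 -0.0185

BᵀP = [7.2500 3.5000]
S = R + BᵀPB = [1] + [12.5000] = [13.5000]
BᵀPA = [10.6250 -0.2500]
K = S⁻¹·BᵀPA = [0.7870 -0.0185]
A−BK = [-0.2870 -0.9815; 0.8194 2.0278]
AᵀP(A−BK) = [0.7002 0.0718; 0.0718 0.2454]
P' = Q + AᵀP(A−BK) = [5.7002 1.5718; 1.5718 2.4954]
tr(P') = 8.1956


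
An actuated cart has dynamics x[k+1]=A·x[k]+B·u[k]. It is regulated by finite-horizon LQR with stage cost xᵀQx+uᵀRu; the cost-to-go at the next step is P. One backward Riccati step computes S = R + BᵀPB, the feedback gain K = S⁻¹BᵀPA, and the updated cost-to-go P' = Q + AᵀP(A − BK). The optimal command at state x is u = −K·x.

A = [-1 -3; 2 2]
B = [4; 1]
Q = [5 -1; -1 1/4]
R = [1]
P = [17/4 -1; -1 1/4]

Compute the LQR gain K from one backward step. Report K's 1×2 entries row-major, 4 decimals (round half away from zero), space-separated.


-0.3837 -0.9061

BᵀP = [16.0000 -3.7500]
S = R + BᵀPB = [1] + [60.2500] = [61.2500]
BᵀPA = [-23.5000 -55.5000]
K = S⁻¹·BᵀPA = [-0.3837 -0.9061]
A−BK = [0.5347 0.6245; 2.3837 2.9061]
AᵀP(A−BK) = [0.2337 0.4561; 0.4561 0.9602]
P' = Q + AᵀP(A−BK) = [5.2337 -0.5439; -0.5439 1.2102]
tr(P') = 6.4439


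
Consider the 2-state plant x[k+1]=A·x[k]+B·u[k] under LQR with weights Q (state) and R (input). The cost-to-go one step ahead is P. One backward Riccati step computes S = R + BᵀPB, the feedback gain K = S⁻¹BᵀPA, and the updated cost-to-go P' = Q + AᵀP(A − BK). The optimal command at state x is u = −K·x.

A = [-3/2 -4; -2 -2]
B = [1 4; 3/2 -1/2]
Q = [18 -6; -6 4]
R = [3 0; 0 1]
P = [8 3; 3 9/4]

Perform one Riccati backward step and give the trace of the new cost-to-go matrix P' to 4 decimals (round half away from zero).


BᵀP = [12.5000 6.3750; 30.5000 10.8750]
S = R + BᵀPB = [3 0; 0 1] + [22.0625 46.8125; 46.8125 116.5625] = [25.0625 46.8125; 46.8125 117.5625]
BᵀPA = [-31.5000 -62.7500; -67.5000 -143.7500]
K = S⁻¹·BᵀPA = [-0.7197 -0.8579; -0.2876 -0.8811]
A−BK = [0.3700 0.3825; -1.0642 -1.1536]
AᵀP(A−BK) = [2.9175 3.4987; 3.4987 4.5020]
P' = Q + AᵀP(A−BK) = [20.9175 -2.5013; -2.5013 8.5020]
tr(P') = 29.4195

29.4195


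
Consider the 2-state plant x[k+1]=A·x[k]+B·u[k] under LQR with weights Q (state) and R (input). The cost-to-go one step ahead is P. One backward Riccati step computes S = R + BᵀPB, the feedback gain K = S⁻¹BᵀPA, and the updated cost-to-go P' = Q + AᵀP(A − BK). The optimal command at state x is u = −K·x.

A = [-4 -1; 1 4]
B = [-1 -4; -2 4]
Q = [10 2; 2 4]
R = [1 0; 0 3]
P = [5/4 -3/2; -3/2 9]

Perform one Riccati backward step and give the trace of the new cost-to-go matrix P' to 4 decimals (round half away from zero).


17.9544

BᵀP = [1.7500 -16.5000; -11.0000 42.0000]
S = R + BᵀPB = [1 0; 0 3] + [31.2500 -73.0000; -73.0000 212.0000] = [32.2500 -73.0000; -73.0000 215.0000]
BᵀPA = [-23.5000 -67.7500; 86.0000 179.0000]
K = S⁻¹·BᵀPA = [0.7637 -0.9343; 0.6593 0.5153]
A−BK = [-0.5992 0.1271; -0.1098 0.0701]
AᵀP(A−BK) = [2.2471 0.2253; 0.2253 1.7073]
P' = Q + AᵀP(A−BK) = [12.2471 2.2253; 2.2253 5.7073]
tr(P') = 17.9544


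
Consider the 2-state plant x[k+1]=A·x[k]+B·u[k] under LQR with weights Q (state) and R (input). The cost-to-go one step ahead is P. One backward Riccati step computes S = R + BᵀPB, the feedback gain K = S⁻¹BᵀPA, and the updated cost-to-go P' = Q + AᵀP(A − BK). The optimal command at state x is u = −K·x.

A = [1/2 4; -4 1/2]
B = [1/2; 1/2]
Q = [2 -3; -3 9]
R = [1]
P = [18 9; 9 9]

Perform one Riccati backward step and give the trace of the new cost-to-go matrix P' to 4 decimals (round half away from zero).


100.5408

BᵀP = [13.5000 9.0000]
S = R + BᵀPB = [1] + [11.2500] = [12.2500]
BᵀPA = [-29.2500 58.5000]
K = S⁻¹·BᵀPA = [-2.3878 4.7755]
A−BK = [1.6939 1.6122; -2.8061 -1.8878]
AᵀP(A−BK) = [42.6582 15.9337; 15.9337 46.8827]
P' = Q + AᵀP(A−BK) = [44.6582 12.9337; 12.9337 55.8827]
tr(P') = 100.5408


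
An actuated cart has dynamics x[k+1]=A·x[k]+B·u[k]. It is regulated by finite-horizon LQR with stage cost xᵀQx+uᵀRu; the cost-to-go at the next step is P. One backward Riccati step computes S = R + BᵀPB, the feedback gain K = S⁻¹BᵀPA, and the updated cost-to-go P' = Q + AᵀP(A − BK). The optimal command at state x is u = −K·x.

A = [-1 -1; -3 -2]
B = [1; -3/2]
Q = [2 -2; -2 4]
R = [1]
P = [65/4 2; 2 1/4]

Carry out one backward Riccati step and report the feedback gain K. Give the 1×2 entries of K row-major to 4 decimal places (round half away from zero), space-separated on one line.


-1.5344 -1.3968

BᵀP = [13.2500 1.6250]
S = R + BᵀPB = [1] + [10.8125] = [11.8125]
BᵀPA = [-18.1250 -16.5000]
K = S⁻¹·BᵀPA = [-1.5344 -1.3968]
A−BK = [0.5344 0.3968; -5.3016 -4.0952]
AᵀP(A−BK) = [2.6892 2.4325; 2.4325 2.2024]
P' = Q + AᵀP(A−BK) = [4.6892 0.4325; 0.4325 6.2024]
tr(P') = 10.8915


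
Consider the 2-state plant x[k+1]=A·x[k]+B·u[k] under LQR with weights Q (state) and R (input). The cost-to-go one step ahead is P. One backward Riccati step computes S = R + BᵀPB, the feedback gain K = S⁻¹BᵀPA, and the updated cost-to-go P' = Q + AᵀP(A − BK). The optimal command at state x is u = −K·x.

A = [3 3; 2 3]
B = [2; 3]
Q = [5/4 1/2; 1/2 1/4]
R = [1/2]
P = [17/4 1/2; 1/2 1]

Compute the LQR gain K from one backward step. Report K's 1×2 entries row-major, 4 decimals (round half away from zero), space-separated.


1.1692 1.2923

BᵀP = [10.0000 4.0000]
S = R + BᵀPB = [1/2] + [32.0000] = [32.5000]
BᵀPA = [38.0000 42.0000]
K = S⁻¹·BᵀPA = [1.1692 1.2923]
A−BK = [0.6615 0.4154; -1.5077 -0.8769]
AᵀP(A−BK) = [3.8192 2.6423; 2.6423 1.9731]
P' = Q + AᵀP(A−BK) = [5.0692 3.1423; 3.1423 2.2231]
tr(P') = 7.2923


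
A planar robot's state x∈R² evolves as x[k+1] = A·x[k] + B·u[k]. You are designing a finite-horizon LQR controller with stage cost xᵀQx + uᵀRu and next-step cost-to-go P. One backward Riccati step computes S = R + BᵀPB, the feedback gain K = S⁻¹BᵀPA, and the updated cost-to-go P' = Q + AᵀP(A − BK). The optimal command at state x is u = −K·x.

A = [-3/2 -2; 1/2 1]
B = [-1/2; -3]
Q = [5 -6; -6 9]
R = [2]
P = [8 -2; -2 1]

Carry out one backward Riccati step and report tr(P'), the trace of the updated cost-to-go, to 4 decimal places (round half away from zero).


BᵀP = [2.0000 -2.0000]
S = R + BᵀPB = [2] + [5.0000] = [7.0000]
BᵀPA = [-4.0000 -6.0000]
K = S⁻¹·BᵀPA = [-0.5714 -0.8571]
A−BK = [-1.7857 -2.4286; -1.2143 -1.5714]
AᵀP(A−BK) = [18.9643 26.0714; 26.0714 35.8571]
P' = Q + AᵀP(A−BK) = [23.9643 20.0714; 20.0714 44.8571]
tr(P') = 68.8214

68.8214


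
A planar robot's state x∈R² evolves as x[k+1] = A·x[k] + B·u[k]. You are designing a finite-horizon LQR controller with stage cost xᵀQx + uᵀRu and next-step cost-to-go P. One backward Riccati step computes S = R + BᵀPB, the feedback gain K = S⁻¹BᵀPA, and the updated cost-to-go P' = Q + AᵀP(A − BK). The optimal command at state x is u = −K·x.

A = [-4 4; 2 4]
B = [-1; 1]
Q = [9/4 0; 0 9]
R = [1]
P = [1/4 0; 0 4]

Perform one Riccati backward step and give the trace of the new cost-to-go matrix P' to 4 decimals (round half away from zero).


BᵀP = [-0.2500 4.0000]
S = R + BᵀPB = [1] + [4.2500] = [5.2500]
BᵀPA = [9.0000 15.0000]
K = S⁻¹·BᵀPA = [1.7143 2.8571]
A−BK = [-2.2857 6.8571; 0.2857 1.1429]
AᵀP(A−BK) = [4.5714 2.2857; 2.2857 25.1429]
P' = Q + AᵀP(A−BK) = [6.8214 2.2857; 2.2857 34.1429]
tr(P') = 40.9643

40.9643


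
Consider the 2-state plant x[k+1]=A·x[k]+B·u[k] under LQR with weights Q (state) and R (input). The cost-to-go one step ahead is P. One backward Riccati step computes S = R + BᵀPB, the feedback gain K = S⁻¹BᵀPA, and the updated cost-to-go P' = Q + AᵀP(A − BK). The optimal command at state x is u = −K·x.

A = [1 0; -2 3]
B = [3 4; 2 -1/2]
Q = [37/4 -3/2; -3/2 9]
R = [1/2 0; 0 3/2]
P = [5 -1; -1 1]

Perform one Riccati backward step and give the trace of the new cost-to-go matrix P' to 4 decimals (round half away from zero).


21.0516

BᵀP = [13.0000 -1.0000; 20.5000 -4.5000]
S = R + BᵀPB = [1/2 0; 0 3/2] + [37.0000 52.5000; 52.5000 84.2500] = [37.5000 52.5000; 52.5000 85.7500]
BᵀPA = [15.0000 -3.0000; 29.5000 -13.5000]
K = S⁻¹·BᵀPA = [-0.5714 0.9829; 0.6939 -0.7592]
A−BK = [-0.0612 0.0882; -0.5102 0.6547]
AᵀP(A−BK) = [1.1020 -1.3469; -1.3469 1.6996]
P' = Q + AᵀP(A−BK) = [10.3520 -2.8469; -2.8469 10.6996]
tr(P') = 21.0516


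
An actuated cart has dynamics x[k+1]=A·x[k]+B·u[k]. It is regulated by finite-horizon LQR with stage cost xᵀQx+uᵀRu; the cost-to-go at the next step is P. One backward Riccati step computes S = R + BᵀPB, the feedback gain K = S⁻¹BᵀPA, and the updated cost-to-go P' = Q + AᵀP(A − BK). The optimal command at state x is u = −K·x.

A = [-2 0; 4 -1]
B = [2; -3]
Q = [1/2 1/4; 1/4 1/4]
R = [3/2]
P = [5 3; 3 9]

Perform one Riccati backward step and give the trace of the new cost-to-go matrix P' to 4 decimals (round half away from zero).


BᵀP = [1.0000 -21.0000]
S = R + BᵀPB = [3/2] + [65.0000] = [66.5000]
BᵀPA = [-86.0000 21.0000]
K = S⁻¹·BᵀPA = [-1.2932 0.3158]
A−BK = [0.5865 -0.6316; 0.1203 -0.0526]
AᵀP(A−BK) = [4.7820 -2.8421; -2.8421 2.3684]
P' = Q + AᵀP(A−BK) = [5.2820 -2.5921; -2.5921 2.6184]
tr(P') = 7.9004

7.9004


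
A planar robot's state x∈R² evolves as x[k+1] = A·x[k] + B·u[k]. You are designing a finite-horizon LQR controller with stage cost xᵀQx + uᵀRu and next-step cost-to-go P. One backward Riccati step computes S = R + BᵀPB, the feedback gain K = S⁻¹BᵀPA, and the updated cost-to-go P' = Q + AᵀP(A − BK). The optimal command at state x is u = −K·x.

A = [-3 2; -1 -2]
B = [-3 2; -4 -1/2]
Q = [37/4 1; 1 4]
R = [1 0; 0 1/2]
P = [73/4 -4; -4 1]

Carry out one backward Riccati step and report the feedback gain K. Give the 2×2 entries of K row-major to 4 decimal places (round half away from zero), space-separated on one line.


BᵀP = [-38.7500 8.0000; 38.5000 -8.5000]
S = R + BᵀPB = [1 0; 0 1/2] + [84.2500 -81.5000; -81.5000 81.2500] = [85.2500 -81.5000; -81.5000 81.7500]
BᵀPA = [108.2500 -93.5000; -107.0000 94.0000]
K = S⁻¹·BᵀPA = [0.3944 0.0531; -0.9157 1.2028]
A−BK = [0.0145 -0.2462; 0.1197 -1.1860]
AᵀP(A−BK) = [0.5790 -0.5502; -0.5502 0.9031]
P' = Q + AᵀP(A−BK) = [9.8290 0.4498; 0.4498 4.9031]
tr(P') = 14.7321

0.3944 0.0531 -0.9157 1.2028


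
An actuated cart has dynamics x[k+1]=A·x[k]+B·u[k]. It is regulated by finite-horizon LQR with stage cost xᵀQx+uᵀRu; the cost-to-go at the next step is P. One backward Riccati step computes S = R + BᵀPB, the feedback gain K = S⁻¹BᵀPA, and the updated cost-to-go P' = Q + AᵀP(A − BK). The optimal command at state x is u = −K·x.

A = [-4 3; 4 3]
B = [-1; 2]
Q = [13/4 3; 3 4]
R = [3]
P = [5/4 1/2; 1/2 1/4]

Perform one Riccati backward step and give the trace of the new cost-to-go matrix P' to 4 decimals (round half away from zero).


BᵀP = [-0.2500 0.0000]
S = R + BᵀPB = [3] + [0.2500] = [3.2500]
BᵀPA = [1.0000 -0.7500]
K = S⁻¹·BᵀPA = [0.3077 -0.2308]
A−BK = [-3.6923 2.7692; 3.3846 3.4615]
AᵀP(A−BK) = [7.6923 -11.7692; -11.7692 22.3269]
P' = Q + AᵀP(A−BK) = [10.9423 -8.7692; -8.7692 26.3269]
tr(P') = 37.2692

37.2692


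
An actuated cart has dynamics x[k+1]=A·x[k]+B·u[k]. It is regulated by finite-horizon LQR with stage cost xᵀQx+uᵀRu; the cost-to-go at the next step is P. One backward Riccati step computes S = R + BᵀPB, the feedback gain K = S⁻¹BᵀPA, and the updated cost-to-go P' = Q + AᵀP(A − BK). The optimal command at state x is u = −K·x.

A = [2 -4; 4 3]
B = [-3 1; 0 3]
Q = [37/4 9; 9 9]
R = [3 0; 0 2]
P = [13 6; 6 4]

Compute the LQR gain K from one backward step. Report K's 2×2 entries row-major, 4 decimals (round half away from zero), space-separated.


-0.3283 1.3199 1.1893 0.6064

BᵀP = [-39.0000 -18.0000; 31.0000 18.0000]
S = R + BᵀPB = [3 0; 0 2] + [117.0000 -93.0000; -93.0000 85.0000] = [120.0000 -93.0000; -93.0000 87.0000]
BᵀPA = [-150.0000 102.0000; 134.0000 -70.0000]
K = S⁻¹·BᵀPA = [-0.3283 1.3199; 1.1893 0.6064]
A−BK = [-0.1742 -0.6466; 0.4322 1.1809]
AᵀP(A−BK) = [3.3903 0.7370; 0.7370 7.8124]
P' = Q + AᵀP(A−BK) = [12.6403 9.7370; 9.7370 16.8124]
tr(P') = 29.4527


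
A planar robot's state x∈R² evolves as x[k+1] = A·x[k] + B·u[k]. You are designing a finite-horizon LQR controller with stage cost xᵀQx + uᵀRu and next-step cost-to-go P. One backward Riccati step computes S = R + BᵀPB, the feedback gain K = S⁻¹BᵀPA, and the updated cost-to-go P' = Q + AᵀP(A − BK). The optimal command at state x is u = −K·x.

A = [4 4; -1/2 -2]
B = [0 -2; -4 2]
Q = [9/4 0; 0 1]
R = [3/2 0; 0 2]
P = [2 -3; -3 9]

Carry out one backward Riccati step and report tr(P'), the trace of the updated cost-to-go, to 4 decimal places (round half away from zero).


14.1687

BᵀP = [12.0000 -36.0000; -10.0000 24.0000]
S = R + BᵀPB = [3/2 0; 0 2] + [144.0000 -96.0000; -96.0000 68.0000] = [145.5000 -96.0000; -96.0000 70.0000]
BᵀPA = [66.0000 120.0000; -52.0000 -88.0000]
K = S⁻¹·BᵀPA = [-0.3839 -0.0495; -1.2693 -1.3251]
A−BK = [1.4613 1.3498; 0.5031 0.4520]
AᵀP(A−BK) = [5.5813 5.3653; 5.3653 5.3375]
P' = Q + AᵀP(A−BK) = [7.8313 5.3653; 5.3653 6.3375]
tr(P') = 14.1687


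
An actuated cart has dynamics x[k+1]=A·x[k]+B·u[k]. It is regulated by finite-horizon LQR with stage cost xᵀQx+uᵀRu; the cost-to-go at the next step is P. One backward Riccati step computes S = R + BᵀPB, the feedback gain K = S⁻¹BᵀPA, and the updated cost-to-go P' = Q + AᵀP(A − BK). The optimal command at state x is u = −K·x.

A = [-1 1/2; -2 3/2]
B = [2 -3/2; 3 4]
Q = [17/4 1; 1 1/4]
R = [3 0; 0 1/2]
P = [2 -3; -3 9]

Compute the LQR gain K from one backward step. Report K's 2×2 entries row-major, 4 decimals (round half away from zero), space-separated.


BᵀP = [-5.0000 21.0000; -15.0000 40.5000]
S = R + BᵀPB = [3 0; 0 1/2] + [53.0000 91.5000; 91.5000 184.5000] = [56.0000 91.5000; 91.5000 185.0000]
BᵀPA = [-37.0000 29.0000; -66.0000 53.2500]
K = S⁻¹·BᵀPA = [-0.4055 0.2478; -0.1562 0.1653]
A−BK = [-0.4233 0.2522; -0.1587 0.0955]
AᵀP(A−BK) = [0.6875 -0.4230; -0.4230 0.2627]
P' = Q + AᵀP(A−BK) = [4.9375 0.5770; 0.5770 0.5127]
tr(P') = 5.4502

-0.4055 0.2478 -0.1562 0.1653


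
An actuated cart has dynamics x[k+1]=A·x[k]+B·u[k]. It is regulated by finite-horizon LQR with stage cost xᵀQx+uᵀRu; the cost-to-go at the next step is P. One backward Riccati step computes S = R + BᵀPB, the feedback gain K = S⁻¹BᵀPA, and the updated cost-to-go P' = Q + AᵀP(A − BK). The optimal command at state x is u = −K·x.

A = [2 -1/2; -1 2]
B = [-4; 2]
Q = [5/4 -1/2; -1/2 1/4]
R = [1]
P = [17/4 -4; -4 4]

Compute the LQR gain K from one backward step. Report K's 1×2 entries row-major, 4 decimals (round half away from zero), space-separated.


-0.4966 0.4060

BᵀP = [-25.0000 24.0000]
S = R + BᵀPB = [1] + [148.0000] = [149.0000]
BᵀPA = [-74.0000 60.5000]
K = S⁻¹·BᵀPA = [-0.4966 0.4060]
A−BK = [0.0134 1.1242; -0.0067 1.1879]
AᵀP(A−BK) = [0.2483 -0.2030; -0.2030 0.4971]
P' = Q + AᵀP(A−BK) = [1.4983 -0.7030; -0.7030 0.7471]
tr(P') = 2.2454


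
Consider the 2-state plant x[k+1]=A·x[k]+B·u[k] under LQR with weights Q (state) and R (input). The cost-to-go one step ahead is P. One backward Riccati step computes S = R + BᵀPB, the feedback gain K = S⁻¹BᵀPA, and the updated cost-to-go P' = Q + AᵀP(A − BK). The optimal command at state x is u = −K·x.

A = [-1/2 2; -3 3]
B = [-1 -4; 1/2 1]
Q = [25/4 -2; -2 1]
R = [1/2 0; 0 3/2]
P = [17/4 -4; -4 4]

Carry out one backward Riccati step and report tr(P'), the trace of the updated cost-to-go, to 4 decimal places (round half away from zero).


BᵀP = [-6.2500 6.0000; -21.0000 20.0000]
S = R + BᵀPB = [1/2 0; 0 3/2] + [9.2500 31.0000; 31.0000 104.0000] = [9.7500 31.0000; 31.0000 105.5000]
BᵀPA = [-14.8750 5.5000; -49.5000 18.0000]
K = S⁻¹·BᵀPA = [-0.5148 0.3290; -0.3179 0.0739]
A−BK = [-2.2865 2.6248; -2.4247 2.7616]
AᵀP(A−BK) = [1.6675 -1.6959; -1.6959 1.8595]
P' = Q + AᵀP(A−BK) = [7.9175 -3.6959; -3.6959 2.8595]
tr(P') = 10.7770

10.7770


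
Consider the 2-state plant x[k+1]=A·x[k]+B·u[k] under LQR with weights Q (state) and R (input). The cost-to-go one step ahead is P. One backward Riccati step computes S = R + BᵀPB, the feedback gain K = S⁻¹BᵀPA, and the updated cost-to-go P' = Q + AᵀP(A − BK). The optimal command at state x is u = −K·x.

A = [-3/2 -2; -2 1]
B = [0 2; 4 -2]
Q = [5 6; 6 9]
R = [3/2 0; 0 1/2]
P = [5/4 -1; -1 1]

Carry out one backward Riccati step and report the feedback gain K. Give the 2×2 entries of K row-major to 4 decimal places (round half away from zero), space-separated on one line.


-0.2985 0.0398 -0.2015 -0.7065

BᵀP = [-4.0000 4.0000; 4.5000 -4.0000]
S = R + BᵀPB = [3/2 0; 0 1/2] + [16.0000 -16.0000; -16.0000 17.0000] = [17.5000 -16.0000; -16.0000 17.5000]
BᵀPA = [-2.0000 12.0000; 1.2500 -13.0000]
K = S⁻¹·BᵀPA = [-0.2985 0.0398; -0.2015 -0.7065]
A−BK = [-1.0970 -0.5871; -1.2090 -0.5721]
AᵀP(A−BK) = [0.4674 0.2127; 0.2127 0.3383]
P' = Q + AᵀP(A−BK) = [5.4674 6.2127; 6.2127 9.3383]
tr(P') = 14.8057


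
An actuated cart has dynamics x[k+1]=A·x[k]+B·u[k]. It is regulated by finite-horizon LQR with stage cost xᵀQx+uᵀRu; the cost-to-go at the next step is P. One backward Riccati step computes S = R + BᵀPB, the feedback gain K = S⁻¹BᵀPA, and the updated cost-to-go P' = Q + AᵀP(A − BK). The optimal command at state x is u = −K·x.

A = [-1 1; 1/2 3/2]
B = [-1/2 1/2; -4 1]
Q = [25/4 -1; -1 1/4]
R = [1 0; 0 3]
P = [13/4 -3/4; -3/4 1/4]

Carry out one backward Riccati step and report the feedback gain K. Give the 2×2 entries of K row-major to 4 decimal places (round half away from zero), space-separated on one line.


-0.5940 0.1510 -0.2718 0.2047

BᵀP = [1.3750 -0.6250; 0.8750 -0.1250]
S = R + BᵀPB = [1 0; 0 3] + [1.8125 0.0625; 0.0625 0.3125] = [2.8125 0.0625; 0.0625 3.3125]
BᵀPA = [-1.6875 0.4375; -0.9375 0.6875]
K = S⁻¹·BᵀPA = [-0.5940 0.1510; -0.2718 0.2047]
A−BK = [-1.1611 0.9732; -1.6040 1.8993]
AᵀP(A−BK) = [2.8054 -1.8658; -1.8658 1.3557]
P' = Q + AᵀP(A−BK) = [9.0554 -2.8658; -2.8658 1.6057]
tr(P') = 10.6611


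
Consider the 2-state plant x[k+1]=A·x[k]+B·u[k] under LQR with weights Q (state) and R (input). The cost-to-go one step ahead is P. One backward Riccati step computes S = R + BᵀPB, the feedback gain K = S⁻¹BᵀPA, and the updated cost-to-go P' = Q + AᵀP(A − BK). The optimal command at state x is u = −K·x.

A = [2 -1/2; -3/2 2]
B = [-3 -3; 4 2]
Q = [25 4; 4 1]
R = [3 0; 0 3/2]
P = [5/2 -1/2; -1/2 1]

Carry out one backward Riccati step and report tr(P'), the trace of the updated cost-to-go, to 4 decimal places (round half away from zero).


27.3902

BᵀP = [-9.5000 5.5000; -8.5000 3.5000]
S = R + BᵀPB = [3 0; 0 3/2] + [50.5000 39.5000; 39.5000 32.5000] = [53.5000 39.5000; 39.5000 34.0000]
BᵀPA = [-27.2500 15.7500; -22.2500 11.2500]
K = S⁻¹·BᵀPA = [-0.1841 0.3522; -0.4406 -0.0783]
A−BK = [0.1261 0.3217; 0.1174 0.7478]
AᵀP(A−BK) = [0.4315 -0.0196; -0.0196 0.9587]
P' = Q + AᵀP(A−BK) = [25.4315 3.9804; 3.9804 1.9587]
tr(P') = 27.3902


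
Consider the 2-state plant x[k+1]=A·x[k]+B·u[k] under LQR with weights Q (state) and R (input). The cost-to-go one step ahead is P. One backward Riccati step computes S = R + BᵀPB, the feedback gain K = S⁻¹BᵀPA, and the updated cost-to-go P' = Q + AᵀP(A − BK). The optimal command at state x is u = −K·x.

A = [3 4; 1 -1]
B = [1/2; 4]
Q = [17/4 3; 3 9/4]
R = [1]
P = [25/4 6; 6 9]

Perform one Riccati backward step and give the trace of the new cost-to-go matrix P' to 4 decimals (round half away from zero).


55.4754

BᵀP = [27.1250 39.0000]
S = R + BᵀPB = [1] + [169.5625] = [170.5625]
BᵀPA = [120.3750 69.5000]
K = S⁻¹·BᵀPA = [0.7058 0.4075]
A−BK = [2.6471 3.7963; -1.8230 -2.6299]
AᵀP(A−BK) = [16.2950 22.9502; 22.9502 32.6805]
P' = Q + AᵀP(A−BK) = [20.5450 25.9502; 25.9502 34.9305]
tr(P') = 55.4754


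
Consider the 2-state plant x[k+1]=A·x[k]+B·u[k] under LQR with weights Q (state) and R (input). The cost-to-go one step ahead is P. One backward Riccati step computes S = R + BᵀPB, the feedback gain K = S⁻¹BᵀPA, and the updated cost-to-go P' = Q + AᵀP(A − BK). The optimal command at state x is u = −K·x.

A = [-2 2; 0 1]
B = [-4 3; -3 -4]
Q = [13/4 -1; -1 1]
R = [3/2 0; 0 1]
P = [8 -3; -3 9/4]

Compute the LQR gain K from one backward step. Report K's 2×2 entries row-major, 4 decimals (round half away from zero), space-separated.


0.3091 -0.4212 -0.2441 0.0889

BᵀP = [-23.0000 5.2500; 36.0000 -18.0000]
S = R + BᵀPB = [3/2 0; 0 1] + [76.2500 -90.0000; -90.0000 180.0000] = [77.7500 -90.0000; -90.0000 181.0000]
BᵀPA = [46.0000 -40.7500; -72.0000 54.0000]
K = S⁻¹·BᵀPA = [0.3091 -0.4212; -0.2441 0.0889]
A−BK = [-0.0314 0.0485; -0.0492 0.0920]
AᵀP(A−BK) = [0.2069 -0.2235; -0.2235 0.2851]
P' = Q + AᵀP(A−BK) = [3.4569 -1.2235; -1.2235 1.2851]
tr(P') = 4.7420


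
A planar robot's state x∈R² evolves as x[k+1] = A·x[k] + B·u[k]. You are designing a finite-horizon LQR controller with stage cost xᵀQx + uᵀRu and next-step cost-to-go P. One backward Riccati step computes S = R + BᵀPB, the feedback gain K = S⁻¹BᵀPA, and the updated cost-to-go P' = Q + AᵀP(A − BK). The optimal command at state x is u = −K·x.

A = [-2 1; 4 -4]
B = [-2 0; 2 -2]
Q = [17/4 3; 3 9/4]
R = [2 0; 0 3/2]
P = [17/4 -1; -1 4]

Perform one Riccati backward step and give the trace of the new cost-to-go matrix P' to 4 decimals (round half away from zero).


BᵀP = [-10.5000 10.0000; 2.0000 -8.0000]
S = R + BᵀPB = [2 0; 0 3/2] + [41.0000 -20.0000; -20.0000 16.0000] = [43.0000 -20.0000; -20.0000 17.5000]
BᵀPA = [61.0000 -50.5000; -36.0000 34.0000]
K = S⁻¹·BᵀPA = [0.9858 -0.5780; -0.9305 1.2823]
A−BK = [-0.0284 -0.1560; 0.1674 -0.2794]
AᵀP(A−BK) = [3.3674 -3.0794; -3.0794 3.4631]
P' = Q + AᵀP(A−BK) = [7.6174 -0.0794; -0.0794 5.7131]
tr(P') = 13.3305

13.3305


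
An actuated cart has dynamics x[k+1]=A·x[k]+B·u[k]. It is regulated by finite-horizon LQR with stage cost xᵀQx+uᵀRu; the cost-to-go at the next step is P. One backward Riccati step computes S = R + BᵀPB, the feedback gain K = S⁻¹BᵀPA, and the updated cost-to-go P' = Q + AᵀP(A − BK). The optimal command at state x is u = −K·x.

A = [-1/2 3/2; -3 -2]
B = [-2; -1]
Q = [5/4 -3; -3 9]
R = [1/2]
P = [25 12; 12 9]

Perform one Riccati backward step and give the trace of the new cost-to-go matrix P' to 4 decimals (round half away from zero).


41.8198

BᵀP = [-62.0000 -33.0000]
S = R + BᵀPB = [1/2] + [157.0000] = [157.5000]
BᵀPA = [130.0000 -27.0000]
K = S⁻¹·BᵀPA = [0.8254 -0.1714]
A−BK = [1.1508 1.1571; -2.1746 -2.1714]
AᵀP(A−BK) = [15.9484 15.5357; 15.5357 15.6214]
P' = Q + AᵀP(A−BK) = [17.1984 12.5357; 12.5357 24.6214]
tr(P') = 41.8198


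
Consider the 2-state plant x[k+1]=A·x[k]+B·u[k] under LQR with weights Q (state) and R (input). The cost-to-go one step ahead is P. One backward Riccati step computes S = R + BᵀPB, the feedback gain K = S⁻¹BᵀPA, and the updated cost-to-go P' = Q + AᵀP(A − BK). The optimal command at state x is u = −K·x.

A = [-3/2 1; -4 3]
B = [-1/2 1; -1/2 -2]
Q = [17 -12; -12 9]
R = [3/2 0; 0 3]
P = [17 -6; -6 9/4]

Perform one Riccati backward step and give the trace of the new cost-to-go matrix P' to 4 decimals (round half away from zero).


29.1422

BᵀP = [-5.5000 1.8750; 29.0000 -10.5000]
S = R + BᵀPB = [3/2 0; 0 3] + [1.8125 -9.2500; -9.2500 50.0000] = [3.3125 -9.2500; -9.2500 53.0000]
BᵀPA = [0.7500 0.1250; -1.5000 -2.5000]
K = S⁻¹·BᵀPA = [0.2875 -0.1833; 0.0219 -0.0792]
A−BK = [-1.3781 0.9875; -3.8125 2.7500]
AᵀP(A−BK) = [2.0672 -1.4813; -1.4813 1.0750]
P' = Q + AᵀP(A−BK) = [19.0672 -13.4813; -13.4813 10.0750]
tr(P') = 29.1422


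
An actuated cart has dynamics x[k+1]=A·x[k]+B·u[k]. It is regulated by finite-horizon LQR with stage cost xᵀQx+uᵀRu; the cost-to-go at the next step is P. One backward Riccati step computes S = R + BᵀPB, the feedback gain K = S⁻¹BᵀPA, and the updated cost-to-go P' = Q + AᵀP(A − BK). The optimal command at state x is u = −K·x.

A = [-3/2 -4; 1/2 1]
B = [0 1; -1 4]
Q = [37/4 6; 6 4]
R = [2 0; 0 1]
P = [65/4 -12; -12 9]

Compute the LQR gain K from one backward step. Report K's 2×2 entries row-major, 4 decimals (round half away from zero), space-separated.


BᵀP = [12.0000 -9.0000; -31.7500 24.0000]
S = R + BᵀPB = [2 0; 0 1] + [9.0000 -24.0000; -24.0000 64.2500] = [11.0000 -24.0000; -24.0000 65.2500]
BᵀPA = [-22.5000 -57.0000; 59.6250 151.0000]
K = S⁻¹·BᵀPA = [-0.2619 -0.6720; 0.8175 2.0670]
A−BK = [-2.3175 -6.0670; -3.0317 -7.9400]
AᵀP(A−BK) = [2.1786 5.6349; 5.6349 14.5785]
P' = Q + AᵀP(A−BK) = [11.4286 11.6349; 11.6349 18.5785]
tr(P') = 30.0071

-0.2619 -0.6720 0.8175 2.0670


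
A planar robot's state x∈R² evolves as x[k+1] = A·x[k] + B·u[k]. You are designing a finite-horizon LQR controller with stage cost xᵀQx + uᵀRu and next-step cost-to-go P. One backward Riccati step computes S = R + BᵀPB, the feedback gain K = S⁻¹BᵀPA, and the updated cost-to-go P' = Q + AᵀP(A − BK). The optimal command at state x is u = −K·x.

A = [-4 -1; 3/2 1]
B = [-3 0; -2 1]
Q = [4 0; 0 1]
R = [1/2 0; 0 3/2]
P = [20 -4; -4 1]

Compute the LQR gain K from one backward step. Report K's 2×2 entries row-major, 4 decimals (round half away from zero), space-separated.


1.5855 0.4352 0.6580 0.2591

BᵀP = [-52.0000 10.0000; -4.0000 1.0000]
S = R + BᵀPB = [1/2 0; 0 3/2] + [136.0000 10.0000; 10.0000 1.0000] = [136.5000 10.0000; 10.0000 2.5000]
BᵀPA = [223.0000 62.0000; 17.5000 5.0000]
K = S⁻¹·BᵀPA = [1.5855 0.4352; 0.6580 0.2591]
A−BK = [0.7565 0.3057; 4.0130 1.6114]
AᵀP(A−BK) = [5.1697 1.9093; 1.9093 0.7202]
P' = Q + AᵀP(A−BK) = [9.1697 1.9093; 1.9093 1.7202]
tr(P') = 10.8899


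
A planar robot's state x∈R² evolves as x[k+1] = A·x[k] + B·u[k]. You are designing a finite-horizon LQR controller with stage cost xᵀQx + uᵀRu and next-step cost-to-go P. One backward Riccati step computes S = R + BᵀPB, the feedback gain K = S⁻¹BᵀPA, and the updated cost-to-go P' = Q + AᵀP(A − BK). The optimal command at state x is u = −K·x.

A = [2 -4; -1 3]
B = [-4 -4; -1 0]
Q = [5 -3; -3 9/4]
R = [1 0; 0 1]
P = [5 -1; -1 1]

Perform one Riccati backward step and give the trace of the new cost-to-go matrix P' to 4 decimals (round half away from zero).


BᵀP = [-19.0000 3.0000; -20.0000 4.0000]
S = R + BᵀPB = [1 0; 0 1] + [73.0000 76.0000; 76.0000 80.0000] = [74.0000 76.0000; 76.0000 81.0000]
BᵀPA = [-41.0000 85.0000; -44.0000 92.0000]
K = S⁻¹·BᵀPA = [0.1055 -0.4908; -0.6422 1.5963]
A−BK = [-0.1468 0.4220; -0.8945 2.5092]
AᵀP(A−BK) = [1.0688 -2.8853; -2.8853 7.8578]
P' = Q + AᵀP(A−BK) = [6.0688 -5.8853; -5.8853 10.1078]
tr(P') = 16.1766

16.1766


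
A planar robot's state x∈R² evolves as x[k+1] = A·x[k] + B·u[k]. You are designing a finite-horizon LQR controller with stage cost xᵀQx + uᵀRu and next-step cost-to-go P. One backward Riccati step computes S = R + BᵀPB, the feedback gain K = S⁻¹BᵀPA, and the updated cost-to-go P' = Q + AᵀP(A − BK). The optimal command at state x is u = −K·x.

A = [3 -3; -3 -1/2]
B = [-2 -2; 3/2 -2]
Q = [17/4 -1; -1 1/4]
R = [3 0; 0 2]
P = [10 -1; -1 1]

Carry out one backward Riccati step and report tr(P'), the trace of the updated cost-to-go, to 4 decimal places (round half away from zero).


14.2828

BᵀP = [-21.5000 3.5000; -18.0000 0.0000]
S = R + BᵀPB = [3 0; 0 2] + [48.2500 36.0000; 36.0000 36.0000] = [51.2500 36.0000; 36.0000 38.0000]
BᵀPA = [-75.0000 62.7500; -54.0000 54.0000]
K = S⁻¹·BᵀPA = [-1.3906 0.6761; -0.1036 0.7805]
A−BK = [0.0115 -0.0867; -1.1213 0.0468]
AᵀP(A−BK) = [7.1074 -3.1427; -3.1427 2.6754]
P' = Q + AᵀP(A−BK) = [11.3574 -4.1427; -4.1427 2.9254]
tr(P') = 14.2828


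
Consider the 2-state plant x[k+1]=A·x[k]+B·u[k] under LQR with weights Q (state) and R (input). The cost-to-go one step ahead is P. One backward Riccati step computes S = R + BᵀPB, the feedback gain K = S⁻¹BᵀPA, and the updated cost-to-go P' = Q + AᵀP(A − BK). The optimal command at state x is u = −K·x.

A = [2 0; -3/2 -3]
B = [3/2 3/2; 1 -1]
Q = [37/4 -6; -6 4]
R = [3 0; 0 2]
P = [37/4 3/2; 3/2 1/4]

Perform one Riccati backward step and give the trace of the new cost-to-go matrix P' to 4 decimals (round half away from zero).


15.0518

BᵀP = [15.3750 2.5000; 12.3750 2.0000]
S = R + BᵀPB = [3 0; 0 2] + [25.5625 20.5625; 20.5625 16.5625] = [28.5625 20.5625; 20.5625 18.5625]
BᵀPA = [27.0000 -7.5000; 21.7500 -6.0000]
K = S⁻¹·BᵀPA = [0.5025 -0.1476; 0.6151 -0.1598]
A−BK = [0.3236 0.4610; -1.3874 -3.0122]
AᵀP(A−BK) = [1.6172 -0.4158; -0.4158 0.1847]
P' = Q + AᵀP(A−BK) = [10.8672 -6.4158; -6.4158 4.1847]
tr(P') = 15.0518


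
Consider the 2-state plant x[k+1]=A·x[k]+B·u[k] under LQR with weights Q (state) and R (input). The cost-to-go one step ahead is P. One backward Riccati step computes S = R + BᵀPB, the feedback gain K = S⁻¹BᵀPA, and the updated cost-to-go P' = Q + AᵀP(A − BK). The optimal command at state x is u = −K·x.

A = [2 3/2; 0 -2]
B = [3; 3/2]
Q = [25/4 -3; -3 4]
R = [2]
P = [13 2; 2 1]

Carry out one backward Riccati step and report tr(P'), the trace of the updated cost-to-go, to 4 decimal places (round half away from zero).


16.2828

BᵀP = [42.0000 7.5000]
S = R + BᵀPB = [2] + [137.2500] = [139.2500]
BᵀPA = [84.0000 48.0000]
K = S⁻¹·BᵀPA = [0.6032 0.3447]
A−BK = [0.1903 0.4659; -0.9048 -2.5171]
AᵀP(A−BK) = [1.3285 2.0449; 2.0449 4.7042]
P' = Q + AᵀP(A−BK) = [7.5785 -0.9551; -0.9551 8.7042]
tr(P') = 16.2828


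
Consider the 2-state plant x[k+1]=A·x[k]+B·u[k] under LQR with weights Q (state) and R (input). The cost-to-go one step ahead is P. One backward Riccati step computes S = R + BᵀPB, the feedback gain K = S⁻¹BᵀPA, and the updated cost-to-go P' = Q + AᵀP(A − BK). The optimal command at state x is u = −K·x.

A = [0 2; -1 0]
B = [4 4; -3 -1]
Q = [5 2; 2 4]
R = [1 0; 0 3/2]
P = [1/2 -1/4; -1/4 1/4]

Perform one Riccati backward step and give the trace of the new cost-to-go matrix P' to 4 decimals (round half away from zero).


9.2368

BᵀP = [2.7500 -1.7500; 2.2500 -1.2500]
S = R + BᵀPB = [1 0; 0 3/2] + [16.2500 12.7500; 12.7500 10.2500] = [17.2500 12.7500; 12.7500 11.7500]
BᵀPA = [1.7500 5.5000; 1.2500 4.5000]
K = S⁻¹·BᵀPA = [0.1153 0.1807; -0.0187 0.1869]
A−BK = [-0.3863 0.5296; -0.6729 0.7290]
AᵀP(A−BK) = [0.0717 -0.0498; -0.0498 0.1651]
P' = Q + AᵀP(A−BK) = [5.0717 1.9502; 1.9502 4.1651]
tr(P') = 9.2368


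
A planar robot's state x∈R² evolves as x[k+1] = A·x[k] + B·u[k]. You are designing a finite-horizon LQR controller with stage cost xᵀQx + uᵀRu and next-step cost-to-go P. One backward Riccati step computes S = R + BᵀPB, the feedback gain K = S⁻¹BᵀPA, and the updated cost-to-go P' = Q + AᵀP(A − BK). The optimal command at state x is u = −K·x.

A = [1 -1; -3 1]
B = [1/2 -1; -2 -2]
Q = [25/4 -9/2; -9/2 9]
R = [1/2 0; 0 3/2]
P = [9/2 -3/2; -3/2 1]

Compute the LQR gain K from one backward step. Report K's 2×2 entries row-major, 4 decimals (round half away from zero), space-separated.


1.5681 -0.9365 -0.0980 0.3085

BᵀP = [5.2500 -2.7500; -1.5000 -0.5000]
S = R + BᵀPB = [1/2 0; 0 3/2] + [8.1250 0.2500; 0.2500 2.5000] = [8.6250 0.2500; 0.2500 4.0000]
BᵀPA = [13.5000 -8.0000; 0.0000 1.0000]
K = S⁻¹·BᵀPA = [1.5681 -0.9365; -0.0980 0.3085]
A−BK = [0.1180 -0.2232; -0.0599 -0.2559]
AᵀP(A−BK) = [1.3312 -0.8575; -0.8575 0.6996]
P' = Q + AᵀP(A−BK) = [7.5812 -5.3575; -5.3575 9.6996]
tr(P') = 17.2809


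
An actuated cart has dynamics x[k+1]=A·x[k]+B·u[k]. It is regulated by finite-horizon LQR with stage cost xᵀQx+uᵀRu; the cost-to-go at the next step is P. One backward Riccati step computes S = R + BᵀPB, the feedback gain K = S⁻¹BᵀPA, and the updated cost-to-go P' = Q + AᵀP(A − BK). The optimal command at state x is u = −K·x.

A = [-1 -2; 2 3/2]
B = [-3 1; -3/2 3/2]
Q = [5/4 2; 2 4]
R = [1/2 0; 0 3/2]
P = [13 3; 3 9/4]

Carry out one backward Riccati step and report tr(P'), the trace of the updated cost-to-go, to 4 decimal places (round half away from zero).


14.2546

BᵀP = [-43.5000 -12.3750; 17.5000 6.3750]
S = R + BᵀPB = [1/2 0; 0 3/2] + [149.0625 -62.0625; -62.0625 27.0625] = [149.5625 -62.0625; -62.0625 28.5625]
BᵀPA = [18.7500 68.4375; -4.7500 -25.4375]
K = S⁻¹·BᵀPA = [0.5730 0.8950; 1.0788 1.0542]
A−BK = [-0.3597 -0.3691; 1.2413 1.2612]
AᵀP(A−BK) = [4.3799 4.4755; 4.4755 4.6246]
P' = Q + AᵀP(A−BK) = [5.6299 6.4755; 6.4755 8.6246]
tr(P') = 14.2546


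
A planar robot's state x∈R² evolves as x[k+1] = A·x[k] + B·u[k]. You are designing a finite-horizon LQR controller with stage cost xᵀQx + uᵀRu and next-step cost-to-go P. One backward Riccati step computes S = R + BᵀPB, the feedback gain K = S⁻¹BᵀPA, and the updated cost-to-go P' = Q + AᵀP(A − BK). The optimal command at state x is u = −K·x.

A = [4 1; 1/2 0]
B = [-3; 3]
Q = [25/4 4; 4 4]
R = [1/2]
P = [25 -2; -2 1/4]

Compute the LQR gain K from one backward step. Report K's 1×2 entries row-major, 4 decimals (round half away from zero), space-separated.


-1.2156 -0.3071

BᵀP = [-81.0000 6.7500]
S = R + BᵀPB = [1/2] + [263.2500] = [263.7500]
BᵀPA = [-320.6250 -81.0000]
K = S⁻¹·BᵀPA = [-1.2156 -0.3071]
A−BK = [0.3531 0.0787; 4.1469 0.9213]
AᵀP(A−BK) = [2.2980 0.5332; 0.5332 0.1242]
P' = Q + AᵀP(A−BK) = [8.5480 4.5332; 4.5332 4.1242]
tr(P') = 12.6722


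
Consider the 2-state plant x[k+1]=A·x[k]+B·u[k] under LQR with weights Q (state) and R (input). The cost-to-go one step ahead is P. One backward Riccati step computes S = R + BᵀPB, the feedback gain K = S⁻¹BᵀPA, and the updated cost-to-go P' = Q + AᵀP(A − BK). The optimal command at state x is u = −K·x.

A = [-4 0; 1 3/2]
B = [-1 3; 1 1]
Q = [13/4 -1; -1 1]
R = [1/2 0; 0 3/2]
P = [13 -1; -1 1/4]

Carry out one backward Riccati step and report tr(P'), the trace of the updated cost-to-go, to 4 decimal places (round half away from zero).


6.6664

BᵀP = [-14.0000 1.2500; 38.0000 -2.7500]
S = R + BᵀPB = [1/2 0; 0 3/2] + [15.2500 -40.7500; -40.7500 111.2500] = [15.7500 -40.7500; -40.7500 112.7500]
BᵀPA = [57.2500 1.8750; -154.7500 -4.1250]
K = S⁻¹·BᵀPA = [1.2918 0.3758; -0.9056 0.0992]
A−BK = [0.0087 0.0781; 0.6139 1.0249]
AᵀP(A−BK) = [2.1491 0.2172; 0.2172 0.2672]
P' = Q + AᵀP(A−BK) = [5.3991 -0.7828; -0.7828 1.2672]
tr(P') = 6.6664


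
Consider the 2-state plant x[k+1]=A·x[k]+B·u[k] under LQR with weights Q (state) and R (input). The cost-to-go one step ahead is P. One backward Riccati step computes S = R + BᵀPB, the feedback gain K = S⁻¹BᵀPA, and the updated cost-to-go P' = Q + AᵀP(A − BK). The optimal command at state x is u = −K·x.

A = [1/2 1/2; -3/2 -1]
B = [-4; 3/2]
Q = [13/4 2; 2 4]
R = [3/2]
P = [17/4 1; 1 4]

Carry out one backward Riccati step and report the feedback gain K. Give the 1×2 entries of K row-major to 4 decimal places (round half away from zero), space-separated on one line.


-0.1617 -0.1466

BᵀP = [-15.5000 2.0000]
S = R + BᵀPB = [3/2] + [65.0000] = [66.5000]
BᵀPA = [-10.7500 -9.7500]
K = S⁻¹·BᵀPA = [-0.1617 -0.1466]
A−BK = [-0.1466 -0.0865; -1.2575 -0.7801]
AᵀP(A−BK) = [6.8247 4.2364; 4.2364 2.6330]
P' = Q + AᵀP(A−BK) = [10.0747 6.2364; 6.2364 6.6330]
tr(P') = 16.7077


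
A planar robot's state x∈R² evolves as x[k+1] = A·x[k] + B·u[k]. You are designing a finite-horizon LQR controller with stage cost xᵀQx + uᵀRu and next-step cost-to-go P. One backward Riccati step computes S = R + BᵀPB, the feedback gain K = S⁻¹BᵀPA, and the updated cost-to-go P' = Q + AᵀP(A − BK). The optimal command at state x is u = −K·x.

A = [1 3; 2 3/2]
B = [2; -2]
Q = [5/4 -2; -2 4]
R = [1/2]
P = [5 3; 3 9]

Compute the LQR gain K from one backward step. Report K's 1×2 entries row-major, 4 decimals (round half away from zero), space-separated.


BᵀP = [4.0000 -12.0000]
S = R + BᵀPB = [1/2] + [32.0000] = [32.5000]
BᵀPA = [-20.0000 -6.0000]
K = S⁻¹·BᵀPA = [-0.6154 -0.1846]
A−BK = [2.2308 3.3692; 0.7692 1.1308]
AᵀP(A−BK) = [40.6923 60.8077; 60.8077 91.1423]
P' = Q + AᵀP(A−BK) = [41.9423 58.8077; 58.8077 95.1423]
tr(P') = 137.0846

-0.6154 -0.1846


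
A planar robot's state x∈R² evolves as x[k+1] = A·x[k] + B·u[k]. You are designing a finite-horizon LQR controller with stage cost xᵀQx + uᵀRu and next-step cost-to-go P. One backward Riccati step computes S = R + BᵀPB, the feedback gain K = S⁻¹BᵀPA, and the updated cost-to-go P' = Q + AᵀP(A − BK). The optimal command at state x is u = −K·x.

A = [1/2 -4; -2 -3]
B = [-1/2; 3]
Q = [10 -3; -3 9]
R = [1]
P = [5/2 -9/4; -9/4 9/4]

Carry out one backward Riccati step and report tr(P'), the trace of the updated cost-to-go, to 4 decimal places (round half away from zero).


23.2980

BᵀP = [-8.0000 7.8750]
S = R + BᵀPB = [1] + [27.6250] = [28.6250]
BᵀPA = [-19.7500 8.3750]
K = S⁻¹·BᵀPA = [-0.6900 0.2926]
A−BK = [0.1550 -3.8537; 0.0699 -3.8777]
AᵀP(A−BK) = [0.4984 -0.3466; -0.3466 3.7997]
P' = Q + AᵀP(A−BK) = [10.4984 -3.3466; -3.3466 12.7997]
tr(P') = 23.2980
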